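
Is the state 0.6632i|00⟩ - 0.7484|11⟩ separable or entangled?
Entangled

Writing the state as a|00⟩ + b|01⟩ + c|10⟩ + d|11⟩, it is a product state iff ad − bc = 0.
Here (a, b, c, d) = (0.6632i, 0, 0, -0.7484): ad − bc = (0.6632i)(-0.7484) − (0)(0) = -0.4963i ≠ 0, so the state is entangled.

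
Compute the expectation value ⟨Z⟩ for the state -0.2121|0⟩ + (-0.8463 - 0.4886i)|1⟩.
-0.91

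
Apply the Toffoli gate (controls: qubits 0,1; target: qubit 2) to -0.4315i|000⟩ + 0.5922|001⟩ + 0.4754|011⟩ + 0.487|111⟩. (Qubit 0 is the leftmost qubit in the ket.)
-0.4315i|000⟩ + 0.5922|001⟩ + 0.4754|011⟩ + 0.487|110⟩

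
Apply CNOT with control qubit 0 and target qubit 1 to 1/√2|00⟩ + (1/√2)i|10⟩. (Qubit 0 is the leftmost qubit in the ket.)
1/√2|00⟩ + (1/√2)i|11⟩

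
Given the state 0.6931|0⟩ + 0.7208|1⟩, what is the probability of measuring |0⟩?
0.4804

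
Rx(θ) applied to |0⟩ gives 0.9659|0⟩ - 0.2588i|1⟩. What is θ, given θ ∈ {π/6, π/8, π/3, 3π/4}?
π/6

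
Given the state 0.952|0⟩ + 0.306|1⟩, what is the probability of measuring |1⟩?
0.09364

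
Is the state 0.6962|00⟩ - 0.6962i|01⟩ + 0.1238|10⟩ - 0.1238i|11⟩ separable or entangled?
Separable

Writing the state as a|00⟩ + b|01⟩ + c|10⟩ + d|11⟩, it is a product state iff ad − bc = 0.
Here (a, b, c, d) = (0.6962, -0.6962i, 0.1238, -0.1238i): ad − bc = (0.6962)(-0.1238i) − (-0.6962i)(0.1238) = 0, so the state is separable.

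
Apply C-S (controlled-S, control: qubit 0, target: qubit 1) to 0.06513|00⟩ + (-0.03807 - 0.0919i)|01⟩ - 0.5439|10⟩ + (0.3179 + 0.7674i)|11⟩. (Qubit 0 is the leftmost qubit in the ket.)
0.06513|00⟩ + (-0.03807 - 0.0919i)|01⟩ - 0.5439|10⟩ + (-0.7674 + 0.3179i)|11⟩

C-S leaves the control-|0⟩ kets |00⟩, |01⟩ unchanged and applies S to qubit 1 on the control-|1⟩ pair (|10⟩, |11⟩).
S = [[1, 0], [0, i]].
With a = amp(|10⟩) = -0.5439 and b = amp(|11⟩) = (0.3179 + 0.7674i):
new amp(|10⟩) = (1)·a = -0.5439
new amp(|11⟩) = (i)·b = (-0.7674 + 0.3179i)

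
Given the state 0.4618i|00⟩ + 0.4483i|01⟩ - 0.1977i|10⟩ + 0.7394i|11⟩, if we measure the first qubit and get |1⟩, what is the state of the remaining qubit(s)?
-0.2583i|0⟩ + 0.9661i|1⟩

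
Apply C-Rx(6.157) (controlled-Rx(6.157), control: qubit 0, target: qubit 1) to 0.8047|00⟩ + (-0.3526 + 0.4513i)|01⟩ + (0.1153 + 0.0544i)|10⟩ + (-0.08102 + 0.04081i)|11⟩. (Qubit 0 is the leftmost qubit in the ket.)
0.8047|00⟩ + (-0.3526 + 0.4513i)|01⟩ + (-0.1125 - 0.04918i)|10⟩ + (0.08429 - 0.048i)|11⟩

C-Rx(6.157) leaves the control-|0⟩ kets |00⟩, |01⟩ unchanged and applies Rx(6.157) to qubit 1 on the control-|1⟩ pair (|10⟩, |11⟩).
Rx(6.157) = [[cos(θ/2), −i·sin(θ/2)], [−i·sin(θ/2), cos(θ/2)]]; θ = 6.157, cos(θ/2) ≈ -0.99801, sin(θ/2) ≈ 0.0630508.
With a = amp(|10⟩) = (0.1153 + 0.0544i) and b = amp(|11⟩) = (-0.08102 + 0.04081i):
new amp(|10⟩) = (-0.99801)·a + (-0.0630508i)·b = (-0.1125 - 0.04918i)
new amp(|11⟩) = (-0.0630508i)·a + (-0.99801)·b = (0.08429 - 0.048i)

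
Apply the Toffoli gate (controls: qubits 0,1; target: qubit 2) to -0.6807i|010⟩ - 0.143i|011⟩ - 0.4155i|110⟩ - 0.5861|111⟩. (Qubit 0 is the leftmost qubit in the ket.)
-0.6807i|010⟩ - 0.143i|011⟩ - 0.5861|110⟩ - 0.4155i|111⟩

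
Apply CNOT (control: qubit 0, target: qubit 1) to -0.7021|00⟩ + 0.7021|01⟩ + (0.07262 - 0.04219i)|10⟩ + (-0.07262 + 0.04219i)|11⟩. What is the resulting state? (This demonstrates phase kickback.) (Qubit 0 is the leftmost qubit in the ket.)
-0.7021|00⟩ + 0.7021|01⟩ + (-0.07262 + 0.04219i)|10⟩ + (0.07262 - 0.04219i)|11⟩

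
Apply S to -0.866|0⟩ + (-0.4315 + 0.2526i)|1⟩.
-0.866|0⟩ + (-0.2526 - 0.4315i)|1⟩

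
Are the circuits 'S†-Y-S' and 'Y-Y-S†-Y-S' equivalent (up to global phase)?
Yes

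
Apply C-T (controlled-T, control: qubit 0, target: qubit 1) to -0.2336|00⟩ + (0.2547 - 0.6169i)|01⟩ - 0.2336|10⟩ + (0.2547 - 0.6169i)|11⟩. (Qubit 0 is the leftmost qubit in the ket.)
-0.2336|00⟩ + (0.2547 - 0.6169i)|01⟩ - 0.2336|10⟩ + (0.6163 - 0.2561i)|11⟩

C-T leaves the control-|0⟩ kets |00⟩, |01⟩ unchanged and applies T to qubit 1 on the control-|1⟩ pair (|10⟩, |11⟩).
T = [[1, 0], [0, (1/√2 + (1/√2)i)]].
With a = amp(|10⟩) = -0.2336 and b = amp(|11⟩) = (0.2547 - 0.6169i):
new amp(|10⟩) = (1)·a = -0.2336
new amp(|11⟩) = (1/√2 + (1/√2)i)·b = (0.6163 - 0.2561i)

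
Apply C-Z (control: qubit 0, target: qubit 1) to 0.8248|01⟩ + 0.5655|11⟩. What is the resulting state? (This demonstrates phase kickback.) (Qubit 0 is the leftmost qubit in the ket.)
0.8248|01⟩ - 0.5655|11⟩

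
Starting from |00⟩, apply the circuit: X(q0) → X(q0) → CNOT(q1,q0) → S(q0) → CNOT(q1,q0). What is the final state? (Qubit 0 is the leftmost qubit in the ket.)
|00⟩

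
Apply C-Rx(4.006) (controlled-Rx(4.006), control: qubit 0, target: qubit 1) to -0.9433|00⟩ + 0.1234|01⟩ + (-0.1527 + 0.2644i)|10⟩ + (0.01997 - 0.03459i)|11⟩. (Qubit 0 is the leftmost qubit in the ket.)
-0.9433|00⟩ + 0.1234|01⟩ + (0.03255 - 0.1289i)|10⟩ + (0.2317 + 0.1531i)|11⟩

C-Rx(4.006) leaves the control-|0⟩ kets |00⟩, |01⟩ unchanged and applies Rx(4.006) to qubit 1 on the control-|1⟩ pair (|10⟩, |11⟩).
Rx(4.006) = [[cos(θ/2), −i·sin(θ/2)], [−i·sin(θ/2), cos(θ/2)]]; θ = 4.006, cos(θ/2) ≈ -0.418873, sin(θ/2) ≈ 0.908045.
With a = amp(|10⟩) = (-0.1527 + 0.2644i) and b = amp(|11⟩) = (0.01997 - 0.03459i):
new amp(|10⟩) = (-0.418873)·a + (-0.908045i)·b = (0.03255 - 0.1289i)
new amp(|11⟩) = (-0.908045i)·a + (-0.418873)·b = (0.2317 + 0.1531i)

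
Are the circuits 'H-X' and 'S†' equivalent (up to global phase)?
No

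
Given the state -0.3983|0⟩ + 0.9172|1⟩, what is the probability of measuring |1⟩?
0.8413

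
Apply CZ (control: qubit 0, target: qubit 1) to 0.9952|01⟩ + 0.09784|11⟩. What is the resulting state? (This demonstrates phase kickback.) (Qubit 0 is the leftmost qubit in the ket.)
0.9952|01⟩ - 0.09784|11⟩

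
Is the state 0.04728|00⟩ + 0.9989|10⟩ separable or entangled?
Separable

Writing the state as a|00⟩ + b|01⟩ + c|10⟩ + d|11⟩, it is a product state iff ad − bc = 0.
Here (a, b, c, d) = (0.04728, 0, 0.9989, 0): ad − bc = (0.04728)(0) − (0)(0.9989) = 0, so the state is separable.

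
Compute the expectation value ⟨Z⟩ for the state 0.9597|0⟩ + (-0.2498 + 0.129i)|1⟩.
0.842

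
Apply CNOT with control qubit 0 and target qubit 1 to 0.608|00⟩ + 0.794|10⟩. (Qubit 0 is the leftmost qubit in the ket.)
0.608|00⟩ + 0.794|11⟩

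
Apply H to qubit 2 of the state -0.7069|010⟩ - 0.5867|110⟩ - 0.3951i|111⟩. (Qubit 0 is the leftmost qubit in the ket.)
-0.4999|010⟩ - 0.4999|011⟩ + (-0.4149 - 0.2794i)|110⟩ + (-0.4149 + 0.2794i)|111⟩

H on qubit 2 mixes each pair of kets that differ only in qubit 2: amplitudes (a, b) of (|…0…⟩, |…1…⟩) become ((a + b)/√2, (a − b)/√2). Kets absent from the input have amplitude 0.
(|010⟩, |011⟩): (a, b) = (-0.7069, 0) → (-0.4999, -0.4999)
(|110⟩, |111⟩): (a, b) = (-0.5867, -0.3951i) → ((-0.4149 - 0.2794i), (-0.4149 + 0.2794i))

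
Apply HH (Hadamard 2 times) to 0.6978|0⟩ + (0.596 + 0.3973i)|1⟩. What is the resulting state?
0.6978|0⟩ + (0.596 + 0.3973i)|1⟩

H² = I, so an even number of Hadamards cancels: H^2 = I and the state is unchanged.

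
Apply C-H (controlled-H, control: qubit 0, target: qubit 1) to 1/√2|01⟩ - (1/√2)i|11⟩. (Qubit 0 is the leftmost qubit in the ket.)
1/√2|01⟩ - (1/2)i|10⟩ + (1/2)i|11⟩

C-H leaves the control-|0⟩ kets |00⟩, |01⟩ unchanged and applies H to qubit 1 on the control-|1⟩ pair (|10⟩, |11⟩).
H = [[1/√2, 1/√2], [1/√2, -1/√2]].
With a = amp(|10⟩) = 0 and b = amp(|11⟩) = -(1/√2)i:
new amp(|10⟩) = (1/√2)·a + (1/√2)·b = -(1/2)i
new amp(|11⟩) = (1/√2)·a + (-1/√2)·b = (1/2)i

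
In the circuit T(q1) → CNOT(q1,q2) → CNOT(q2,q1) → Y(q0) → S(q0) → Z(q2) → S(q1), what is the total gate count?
7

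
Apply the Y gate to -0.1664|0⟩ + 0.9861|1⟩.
-0.9861i|0⟩ - 0.1664i|1⟩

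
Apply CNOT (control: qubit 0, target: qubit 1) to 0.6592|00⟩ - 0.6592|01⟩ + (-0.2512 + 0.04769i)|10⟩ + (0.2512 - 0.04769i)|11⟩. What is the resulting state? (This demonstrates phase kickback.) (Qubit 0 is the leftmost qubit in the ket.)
0.6592|00⟩ - 0.6592|01⟩ + (0.2512 - 0.04769i)|10⟩ + (-0.2512 + 0.04769i)|11⟩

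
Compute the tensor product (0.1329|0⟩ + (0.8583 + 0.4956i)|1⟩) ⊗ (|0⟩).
0.1329|00⟩ + (0.8583 + 0.4956i)|10⟩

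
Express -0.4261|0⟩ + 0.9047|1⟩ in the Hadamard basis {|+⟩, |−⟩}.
0.3384|+⟩ - 0.941|−⟩

With |ψ⟩ = α|0⟩ + β|1⟩, the Hadamard-basis coefficients are ⟨+|ψ⟩ = (α + β)/√2 and ⟨−|ψ⟩ = (α − β)/√2.
Here α = -0.4261, β = 0.9047: (α + β)/√2 = 0.3384, (α − β)/√2 = -0.941.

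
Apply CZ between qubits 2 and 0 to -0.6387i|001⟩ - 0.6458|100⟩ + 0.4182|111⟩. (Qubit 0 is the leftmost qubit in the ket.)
-0.6387i|001⟩ - 0.6458|100⟩ - 0.4182|111⟩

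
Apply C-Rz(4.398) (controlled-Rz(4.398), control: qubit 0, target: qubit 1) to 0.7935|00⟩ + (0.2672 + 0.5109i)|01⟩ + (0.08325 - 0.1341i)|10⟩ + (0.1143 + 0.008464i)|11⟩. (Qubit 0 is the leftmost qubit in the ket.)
0.7935|00⟩ + (0.2672 + 0.5109i)|01⟩ + (-0.1574 + 0.01145i)|10⟩ + (-0.07402 + 0.0875i)|11⟩

C-Rz(4.398) leaves the control-|0⟩ kets |00⟩, |01⟩ unchanged and applies Rz(4.398) to qubit 1 on the control-|1⟩ pair (|10⟩, |11⟩).
Rz(4.398) = [[e^(−iθ/2), 0], [0, e^(iθ/2)]] with e^(±iθ/2) = cos(θ/2) ± i·sin(θ/2); θ = 4.398, cos(θ/2) ≈ -0.587692, sin(θ/2) ≈ 0.809085.
With a = amp(|10⟩) = (0.08325 - 0.1341i) and b = amp(|11⟩) = (0.1143 + 0.008464i):
new amp(|10⟩) = (-0.587692 - 0.809085i)·a = (-0.1574 + 0.01145i)
new amp(|11⟩) = (-0.587692 + 0.809085i)·b = (-0.07402 + 0.0875i)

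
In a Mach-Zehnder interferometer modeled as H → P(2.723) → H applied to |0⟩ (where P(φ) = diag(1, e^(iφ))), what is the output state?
(0.04317 + 0.2032i)|0⟩ + (0.9568 - 0.2032i)|1⟩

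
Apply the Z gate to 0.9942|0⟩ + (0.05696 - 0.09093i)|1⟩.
0.9942|0⟩ + (-0.05696 + 0.09093i)|1⟩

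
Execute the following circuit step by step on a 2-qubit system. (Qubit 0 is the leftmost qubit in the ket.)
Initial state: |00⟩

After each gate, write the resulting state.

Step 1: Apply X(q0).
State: |10⟩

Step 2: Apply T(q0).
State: (1/√2 + (1/√2)i)|10⟩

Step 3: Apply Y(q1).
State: (-1/√2 + (1/√2)i)|11⟩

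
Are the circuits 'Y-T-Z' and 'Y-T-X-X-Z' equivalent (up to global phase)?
Yes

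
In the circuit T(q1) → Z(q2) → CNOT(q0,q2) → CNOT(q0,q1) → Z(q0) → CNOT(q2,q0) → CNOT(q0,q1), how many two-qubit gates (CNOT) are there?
4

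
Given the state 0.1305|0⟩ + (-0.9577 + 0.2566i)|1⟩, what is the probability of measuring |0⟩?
0.01703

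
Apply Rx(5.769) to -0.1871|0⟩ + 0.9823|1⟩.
(0.181 - 0.2498i)|0⟩ + (-0.95 + 0.04757i)|1⟩

Rx(5.769) = [[cos(θ/2), −i·sin(θ/2)], [−i·sin(θ/2), cos(θ/2)]]; θ = 5.769, cos(θ/2) ≈ -0.967133, sin(θ/2) ≈ 0.25427.
With a = amp(|0⟩) = -0.1871 and b = amp(|1⟩) = 0.9823:
new amp(|0⟩) = (-0.967133)·a + (-0.25427i)·b = (0.181 - 0.2498i)
new amp(|1⟩) = (-0.25427i)·a + (-0.967133)·b = (-0.95 + 0.04757i)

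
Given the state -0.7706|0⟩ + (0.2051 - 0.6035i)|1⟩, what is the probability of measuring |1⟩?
0.4063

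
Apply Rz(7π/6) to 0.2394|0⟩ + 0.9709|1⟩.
(-0.06196 - 0.2312i)|0⟩ + (-0.2513 + 0.9378i)|1⟩

Rz(7π/6) = [[e^(−iθ/2), 0], [0, e^(iθ/2)]] with e^(±iθ/2) = cos(θ/2) ± i·sin(θ/2); θ = 7π/6, cos(θ/2) ≈ -0.258819, sin(θ/2) ≈ 0.965926.
With a = amp(|0⟩) = 0.2394 and b = amp(|1⟩) = 0.9709:
new amp(|0⟩) = (-0.258819 - 0.965926i)·a = (-0.06196 - 0.2312i)
new amp(|1⟩) = (-0.258819 + 0.965926i)·b = (-0.2513 + 0.9378i)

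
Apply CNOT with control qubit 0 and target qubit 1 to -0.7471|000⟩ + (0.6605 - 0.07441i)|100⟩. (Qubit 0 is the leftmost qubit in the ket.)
-0.7471|000⟩ + (0.6605 - 0.07441i)|110⟩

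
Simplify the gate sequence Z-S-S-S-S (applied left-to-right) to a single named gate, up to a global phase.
Z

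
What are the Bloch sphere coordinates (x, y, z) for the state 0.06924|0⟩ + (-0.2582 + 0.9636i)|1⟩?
(-0.03576, 0.1334, -0.9904)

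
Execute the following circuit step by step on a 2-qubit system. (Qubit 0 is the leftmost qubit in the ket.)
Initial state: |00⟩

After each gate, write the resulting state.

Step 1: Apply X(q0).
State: |10⟩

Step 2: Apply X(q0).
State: |00⟩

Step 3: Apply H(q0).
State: 1/√2|00⟩ + 1/√2|10⟩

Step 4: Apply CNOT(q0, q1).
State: 1/√2|00⟩ + 1/√2|11⟩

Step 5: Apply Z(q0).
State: 1/√2|00⟩ - 1/√2|11⟩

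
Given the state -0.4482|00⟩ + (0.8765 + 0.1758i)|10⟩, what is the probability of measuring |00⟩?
0.2009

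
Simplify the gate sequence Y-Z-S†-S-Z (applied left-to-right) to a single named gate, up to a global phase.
Y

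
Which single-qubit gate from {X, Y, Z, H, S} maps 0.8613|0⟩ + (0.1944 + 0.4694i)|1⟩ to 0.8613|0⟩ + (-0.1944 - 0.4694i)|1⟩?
Z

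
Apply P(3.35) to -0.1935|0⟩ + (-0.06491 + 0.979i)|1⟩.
-0.1935|0⟩ + (0.2661 - 0.9444i)|1⟩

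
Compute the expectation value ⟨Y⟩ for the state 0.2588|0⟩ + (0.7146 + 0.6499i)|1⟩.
0.3364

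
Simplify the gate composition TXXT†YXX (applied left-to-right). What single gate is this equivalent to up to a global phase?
Y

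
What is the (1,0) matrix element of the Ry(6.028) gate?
0.1272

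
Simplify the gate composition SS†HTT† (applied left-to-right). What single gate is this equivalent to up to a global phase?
H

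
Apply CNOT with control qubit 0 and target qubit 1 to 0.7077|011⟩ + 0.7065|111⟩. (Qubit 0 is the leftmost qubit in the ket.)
0.7077|011⟩ + 0.7065|101⟩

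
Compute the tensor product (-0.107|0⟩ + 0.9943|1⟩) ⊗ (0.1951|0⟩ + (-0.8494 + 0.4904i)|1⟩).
-0.02088|00⟩ + (0.09089 - 0.05247i)|01⟩ + 0.194|10⟩ + (-0.8446 + 0.4876i)|11⟩

amp(|b₁b₂…⟩) = product of the factor amplitudes for bits b₁, b₂, …; only kets whose every factor amplitude is nonzero survive.
|00⟩: (-0.107)(0.1951) = -0.02088
|01⟩: (-0.107)(-0.8494 + 0.4904i) = (0.09089 - 0.05247i)
|10⟩: (0.9943)(0.1951) = 0.194
|11⟩: (0.9943)(-0.8494 + 0.4904i) = (-0.8446 + 0.4876i)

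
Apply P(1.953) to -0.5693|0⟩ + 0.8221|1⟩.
-0.5693|0⟩ + (-0.3066 + 0.7628i)|1⟩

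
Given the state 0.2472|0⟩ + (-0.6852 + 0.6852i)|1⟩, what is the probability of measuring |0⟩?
0.06111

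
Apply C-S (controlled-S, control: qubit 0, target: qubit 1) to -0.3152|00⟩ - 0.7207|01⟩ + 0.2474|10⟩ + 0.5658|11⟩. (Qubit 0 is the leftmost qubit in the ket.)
-0.3152|00⟩ - 0.7207|01⟩ + 0.2474|10⟩ + 0.5658i|11⟩

C-S leaves the control-|0⟩ kets |00⟩, |01⟩ unchanged and applies S to qubit 1 on the control-|1⟩ pair (|10⟩, |11⟩).
S = [[1, 0], [0, i]].
With a = amp(|10⟩) = 0.2474 and b = amp(|11⟩) = 0.5658:
new amp(|10⟩) = (1)·a = 0.2474
new amp(|11⟩) = (i)·b = 0.5658i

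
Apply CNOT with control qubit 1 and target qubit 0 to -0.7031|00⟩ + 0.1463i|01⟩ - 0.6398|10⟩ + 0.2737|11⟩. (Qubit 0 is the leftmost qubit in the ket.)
-0.7031|00⟩ + 0.2737|01⟩ - 0.6398|10⟩ + 0.1463i|11⟩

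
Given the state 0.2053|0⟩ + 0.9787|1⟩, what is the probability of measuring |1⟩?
0.9579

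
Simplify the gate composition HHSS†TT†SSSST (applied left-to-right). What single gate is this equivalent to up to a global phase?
T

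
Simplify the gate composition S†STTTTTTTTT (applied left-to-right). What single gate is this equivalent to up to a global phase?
T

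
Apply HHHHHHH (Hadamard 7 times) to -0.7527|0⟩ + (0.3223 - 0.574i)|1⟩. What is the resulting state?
(-0.3043 - 0.4059i)|0⟩ + (-0.7601 + 0.4059i)|1⟩

H² = I, so H^7 = H: a single Hadamard. With (a, b) = (-0.7527, (0.3223 - 0.574i)), H gives ((a + b)/√2, (a − b)/√2) = ((-0.3043 - 0.4059i), (-0.7601 + 0.4059i)).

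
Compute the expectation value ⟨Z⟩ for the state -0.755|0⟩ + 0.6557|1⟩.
0.1401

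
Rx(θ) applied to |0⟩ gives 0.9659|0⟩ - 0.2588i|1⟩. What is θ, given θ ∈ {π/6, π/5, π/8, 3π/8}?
π/6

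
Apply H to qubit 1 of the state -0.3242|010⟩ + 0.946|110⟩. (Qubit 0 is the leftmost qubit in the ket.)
-0.2292|000⟩ + 0.2292|010⟩ + 0.6689|100⟩ - 0.6689|110⟩

H on qubit 1 mixes each pair of kets that differ only in qubit 1: amplitudes (a, b) of (|…0…⟩, |…1…⟩) become ((a + b)/√2, (a − b)/√2). Kets absent from the input have amplitude 0.
(|000⟩, |010⟩): (a, b) = (0, -0.3242) → (-0.2292, 0.2292)
(|100⟩, |110⟩): (a, b) = (0, 0.946) → (0.6689, -0.6689)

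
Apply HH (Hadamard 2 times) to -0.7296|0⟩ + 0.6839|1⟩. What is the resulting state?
-0.7296|0⟩ + 0.6839|1⟩

H² = I, so an even number of Hadamards cancels: H^2 = I and the state is unchanged.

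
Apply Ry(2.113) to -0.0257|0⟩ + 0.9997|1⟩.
-0.883|0⟩ + 0.4694|1⟩

Ry(2.113) = [[cos(θ/2), −sin(θ/2)], [sin(θ/2), cos(θ/2)]]; θ = 2.113, cos(θ/2) ≈ 0.491922, sin(θ/2) ≈ 0.870639.
With a = amp(|0⟩) = -0.0257 and b = amp(|1⟩) = 0.9997:
new amp(|0⟩) = (0.491922)·a + (-0.870639)·b = -0.883
new amp(|1⟩) = (0.870639)·a + (0.491922)·b = 0.4694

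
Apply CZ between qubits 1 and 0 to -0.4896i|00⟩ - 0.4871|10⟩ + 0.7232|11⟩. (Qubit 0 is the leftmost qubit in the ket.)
-0.4896i|00⟩ - 0.4871|10⟩ - 0.7232|11⟩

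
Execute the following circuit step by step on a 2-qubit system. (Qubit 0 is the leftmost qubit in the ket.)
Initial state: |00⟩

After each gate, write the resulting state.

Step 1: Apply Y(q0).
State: i|10⟩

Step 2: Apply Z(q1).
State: i|10⟩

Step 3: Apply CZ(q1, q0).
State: i|10⟩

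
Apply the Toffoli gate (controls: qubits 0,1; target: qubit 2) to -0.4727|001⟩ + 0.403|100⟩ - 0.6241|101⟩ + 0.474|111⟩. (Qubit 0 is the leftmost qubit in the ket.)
-0.4727|001⟩ + 0.403|100⟩ - 0.6241|101⟩ + 0.474|110⟩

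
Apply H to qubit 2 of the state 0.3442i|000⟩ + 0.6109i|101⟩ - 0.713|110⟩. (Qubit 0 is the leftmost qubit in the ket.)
0.2434i|000⟩ + 0.2434i|001⟩ + 0.432i|100⟩ - 0.432i|101⟩ - 0.5042|110⟩ - 0.5042|111⟩

H on qubit 2 mixes each pair of kets that differ only in qubit 2: amplitudes (a, b) of (|…0…⟩, |…1…⟩) become ((a + b)/√2, (a − b)/√2). Kets absent from the input have amplitude 0.
(|000⟩, |001⟩): (a, b) = (0.3442i, 0) → (0.2434i, 0.2434i)
(|100⟩, |101⟩): (a, b) = (0, 0.6109i) → (0.432i, -0.432i)
(|110⟩, |111⟩): (a, b) = (-0.713, 0) → (-0.5042, -0.5042)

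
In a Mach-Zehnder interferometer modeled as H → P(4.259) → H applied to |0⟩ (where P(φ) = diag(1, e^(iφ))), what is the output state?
(0.281 - 0.4495i)|0⟩ + (0.719 + 0.4495i)|1⟩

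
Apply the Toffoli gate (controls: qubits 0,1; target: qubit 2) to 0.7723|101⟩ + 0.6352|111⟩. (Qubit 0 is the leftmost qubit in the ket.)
0.7723|101⟩ + 0.6352|110⟩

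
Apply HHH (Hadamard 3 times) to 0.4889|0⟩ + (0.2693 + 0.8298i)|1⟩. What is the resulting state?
(0.5361 + 0.5868i)|0⟩ + (0.1553 - 0.5868i)|1⟩

H² = I, so H^3 = H: a single Hadamard. With (a, b) = (0.4889, (0.2693 + 0.8298i)), H gives ((a + b)/√2, (a − b)/√2) = ((0.5361 + 0.5868i), (0.1553 - 0.5868i)).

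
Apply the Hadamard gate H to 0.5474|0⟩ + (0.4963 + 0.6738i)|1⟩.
(0.738 + 0.4764i)|0⟩ + (0.03613 - 0.4764i)|1⟩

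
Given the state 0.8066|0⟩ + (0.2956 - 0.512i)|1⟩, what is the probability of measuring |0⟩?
0.6506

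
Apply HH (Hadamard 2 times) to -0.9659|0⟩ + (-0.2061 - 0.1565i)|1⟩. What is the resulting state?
-0.9659|0⟩ + (-0.2061 - 0.1565i)|1⟩

H² = I, so an even number of Hadamards cancels: H^2 = I and the state is unchanged.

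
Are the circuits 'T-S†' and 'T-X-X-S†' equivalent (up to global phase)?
Yes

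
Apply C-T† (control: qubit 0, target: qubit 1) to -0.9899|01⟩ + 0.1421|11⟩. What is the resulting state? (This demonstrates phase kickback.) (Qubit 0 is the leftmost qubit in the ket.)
-0.9899|01⟩ + (0.1005 - 0.1005i)|11⟩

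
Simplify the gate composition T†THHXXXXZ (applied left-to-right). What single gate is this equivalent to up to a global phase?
Z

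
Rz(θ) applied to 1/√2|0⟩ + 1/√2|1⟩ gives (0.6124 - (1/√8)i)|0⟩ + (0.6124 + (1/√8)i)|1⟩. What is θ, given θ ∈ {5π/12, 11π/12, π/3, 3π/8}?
π/3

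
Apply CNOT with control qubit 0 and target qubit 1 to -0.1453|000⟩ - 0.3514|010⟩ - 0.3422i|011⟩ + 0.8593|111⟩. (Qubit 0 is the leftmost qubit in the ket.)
-0.1453|000⟩ - 0.3514|010⟩ - 0.3422i|011⟩ + 0.8593|101⟩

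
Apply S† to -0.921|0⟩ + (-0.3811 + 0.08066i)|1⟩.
-0.921|0⟩ + (0.08066 + 0.3811i)|1⟩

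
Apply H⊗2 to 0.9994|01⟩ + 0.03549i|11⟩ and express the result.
(0.4997 + 0.01775i)|00⟩ + (-0.4997 - 0.01775i)|01⟩ + (0.4997 - 0.01775i)|10⟩ + (-0.4997 + 0.01775i)|11⟩

H⊗2 gives amp(|y⟩) = (1/2) Σ_x (−1)^(x·y) amp(|x⟩), where x·y is the number of positions in which both x and y have a 1.
|00⟩: (0.9994 + 0.03549i)/2 = (0.4997 + 0.01775i)
|01⟩: (-0.9994 - 0.03549i)/2 = (-0.4997 - 0.01775i)
|10⟩: (0.9994 - 0.03549i)/2 = (0.4997 - 0.01775i)
|11⟩: (-0.9994 + 0.03549i)/2 = (-0.4997 + 0.01775i)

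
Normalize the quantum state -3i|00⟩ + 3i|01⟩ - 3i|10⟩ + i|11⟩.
-0.5669i|00⟩ + 0.5669i|01⟩ - 0.5669i|10⟩ + 0.189i|11⟩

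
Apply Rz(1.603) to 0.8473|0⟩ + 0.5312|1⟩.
(0.5894 - 0.6087i)|0⟩ + (0.3695 + 0.3816i)|1⟩

Rz(1.603) = [[e^(−iθ/2), 0], [0, e^(iθ/2)]] with e^(±iθ/2) = cos(θ/2) ± i·sin(θ/2); θ = 1.603, cos(θ/2) ≈ 0.69563, sin(θ/2) ≈ 0.7184.
With a = amp(|0⟩) = 0.8473 and b = amp(|1⟩) = 0.5312:
new amp(|0⟩) = (0.69563 - 0.7184i)·a = (0.5894 - 0.6087i)
new amp(|1⟩) = (0.69563 + 0.7184i)·b = (0.3695 + 0.3816i)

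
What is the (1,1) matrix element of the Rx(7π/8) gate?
0.1951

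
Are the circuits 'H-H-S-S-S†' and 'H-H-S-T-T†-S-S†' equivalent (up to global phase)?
Yes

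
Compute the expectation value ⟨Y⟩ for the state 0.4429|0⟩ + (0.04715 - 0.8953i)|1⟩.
-0.7931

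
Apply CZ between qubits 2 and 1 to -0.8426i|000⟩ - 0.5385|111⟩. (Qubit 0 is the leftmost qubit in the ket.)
-0.8426i|000⟩ + 0.5385|111⟩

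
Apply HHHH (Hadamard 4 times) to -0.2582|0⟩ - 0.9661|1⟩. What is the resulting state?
-0.2582|0⟩ - 0.9661|1⟩

H² = I, so an even number of Hadamards cancels: H^4 = I and the state is unchanged.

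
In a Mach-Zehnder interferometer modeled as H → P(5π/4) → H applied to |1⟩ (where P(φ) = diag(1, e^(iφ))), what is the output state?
(0.8536 + (1/√8)i)|0⟩ + (0.1464 - (1/√8)i)|1⟩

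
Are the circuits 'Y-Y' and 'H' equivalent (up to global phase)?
No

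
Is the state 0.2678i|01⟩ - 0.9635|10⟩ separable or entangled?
Entangled

Writing the state as a|00⟩ + b|01⟩ + c|10⟩ + d|11⟩, it is a product state iff ad − bc = 0.
Here (a, b, c, d) = (0, 0.2678i, -0.9635, 0): ad − bc = (0)(0) − (0.2678i)(-0.9635) = 0.258i ≠ 0, so the state is entangled.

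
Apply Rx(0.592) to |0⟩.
0.9565|0⟩ - 0.2917i|1⟩

Rx(0.592) = [[cos(θ/2), −i·sin(θ/2)], [−i·sin(θ/2), cos(θ/2)]]; θ = 0.592, cos(θ/2) ≈ 0.956511, sin(θ/2) ≈ 0.291697.
With a = amp(|0⟩) = 1 and b = amp(|1⟩) = 0:
new amp(|0⟩) = (0.956511)·a + (-0.291697i)·b = 0.9565
new amp(|1⟩) = (-0.291697i)·a + (0.956511)·b = -0.2917i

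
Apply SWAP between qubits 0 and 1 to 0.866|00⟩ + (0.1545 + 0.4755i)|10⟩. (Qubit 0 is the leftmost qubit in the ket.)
0.866|00⟩ + (0.1545 + 0.4755i)|01⟩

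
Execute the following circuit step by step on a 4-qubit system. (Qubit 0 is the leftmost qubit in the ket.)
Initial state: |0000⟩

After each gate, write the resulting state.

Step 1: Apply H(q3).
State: 1/√2|0000⟩ + 1/√2|0001⟩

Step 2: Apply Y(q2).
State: (1/√2)i|0010⟩ + (1/√2)i|0011⟩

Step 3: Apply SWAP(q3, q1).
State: (1/√2)i|0010⟩ + (1/√2)i|0110⟩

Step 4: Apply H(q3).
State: (1/2)i|0010⟩ + (1/2)i|0011⟩ + (1/2)i|0110⟩ + (1/2)i|0111⟩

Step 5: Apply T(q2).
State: (-1/√8 + (1/√8)i)|0010⟩ + (-1/√8 + (1/√8)i)|0011⟩ + (-1/√8 + (1/√8)i)|0110⟩ + (-1/√8 + (1/√8)i)|0111⟩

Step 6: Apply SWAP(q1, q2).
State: (-1/√8 + (1/√8)i)|0100⟩ + (-1/√8 + (1/√8)i)|0101⟩ + (-1/√8 + (1/√8)i)|0110⟩ + (-1/√8 + (1/√8)i)|0111⟩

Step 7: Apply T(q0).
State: (-1/√8 + (1/√8)i)|0100⟩ + (-1/√8 + (1/√8)i)|0101⟩ + (-1/√8 + (1/√8)i)|0110⟩ + (-1/√8 + (1/√8)i)|0111⟩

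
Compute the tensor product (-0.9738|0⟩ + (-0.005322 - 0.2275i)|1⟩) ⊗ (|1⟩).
-0.9738|01⟩ + (-0.005322 - 0.2275i)|11⟩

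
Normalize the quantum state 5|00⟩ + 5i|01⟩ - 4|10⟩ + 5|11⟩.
0.5241|00⟩ + 0.5241i|01⟩ - 0.4193|10⟩ + 0.5241|11⟩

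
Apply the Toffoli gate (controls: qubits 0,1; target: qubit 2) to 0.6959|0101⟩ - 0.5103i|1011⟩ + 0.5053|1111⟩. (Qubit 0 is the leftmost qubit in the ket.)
0.6959|0101⟩ - 0.5103i|1011⟩ + 0.5053|1101⟩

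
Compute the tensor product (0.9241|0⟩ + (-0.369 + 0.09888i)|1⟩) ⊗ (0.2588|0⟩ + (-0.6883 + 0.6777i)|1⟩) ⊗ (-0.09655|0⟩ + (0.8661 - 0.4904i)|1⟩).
-0.02309|000⟩ + (0.2071 - 0.1173i)|001⟩ + (0.06141 - 0.06047i)|010⟩ + (-0.2438 + 0.8543i)|011⟩ + (0.00922 - 0.002471i)|100⟩ + (-0.07016 + 0.069i)|101⟩ + (-0.01805 + 0.03072i)|110⟩ + (0.005925 - 0.3672i)|111⟩

amp(|b₁b₂…⟩) = product of the factor amplitudes for bits b₁, b₂, …; only kets whose every factor amplitude is nonzero survive.
|000⟩: (0.9241)(0.2588)(-0.09655) = -0.02309
|001⟩: (0.9241)(0.2588)(0.8661 - 0.4904i) = (0.2071 - 0.1173i)
|010⟩: (0.9241)(-0.6883 + 0.6777i)(-0.09655) = (0.06141 - 0.06047i)
|011⟩: (0.9241)(-0.6883 + 0.6777i)(0.8661 - 0.4904i) = (-0.2438 + 0.8543i)
|100⟩: (-0.369 + 0.09888i)(0.2588)(-0.09655) = (0.00922 - 0.002471i)
|101⟩: (-0.369 + 0.09888i)(0.2588)(0.8661 - 0.4904i) = (-0.07016 + 0.069i)
|110⟩: (-0.369 + 0.09888i)(-0.6883 + 0.6777i)(-0.09655) = (-0.01805 + 0.03072i)
|111⟩: (-0.369 + 0.09888i)(-0.6883 + 0.6777i)(0.8661 - 0.4904i) = (0.005925 - 0.3672i)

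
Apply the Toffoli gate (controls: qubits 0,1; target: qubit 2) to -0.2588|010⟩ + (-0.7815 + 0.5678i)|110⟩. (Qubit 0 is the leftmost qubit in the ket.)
-0.2588|010⟩ + (-0.7815 + 0.5678i)|111⟩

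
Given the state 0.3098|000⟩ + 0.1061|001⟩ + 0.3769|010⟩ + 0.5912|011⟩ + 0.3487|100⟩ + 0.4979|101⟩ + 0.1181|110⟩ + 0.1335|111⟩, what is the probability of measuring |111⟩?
0.01782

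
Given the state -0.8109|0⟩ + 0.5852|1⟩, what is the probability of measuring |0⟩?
0.6576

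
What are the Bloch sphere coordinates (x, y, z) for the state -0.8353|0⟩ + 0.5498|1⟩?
(-0.9185, 0, 0.3954)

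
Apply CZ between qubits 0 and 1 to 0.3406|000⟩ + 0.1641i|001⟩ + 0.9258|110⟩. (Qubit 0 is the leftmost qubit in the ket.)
0.3406|000⟩ + 0.1641i|001⟩ - 0.9258|110⟩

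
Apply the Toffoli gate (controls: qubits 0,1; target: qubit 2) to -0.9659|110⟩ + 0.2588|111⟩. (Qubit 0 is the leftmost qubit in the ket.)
0.2588|110⟩ - 0.9659|111⟩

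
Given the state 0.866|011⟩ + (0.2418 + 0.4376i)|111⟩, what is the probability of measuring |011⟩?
0.75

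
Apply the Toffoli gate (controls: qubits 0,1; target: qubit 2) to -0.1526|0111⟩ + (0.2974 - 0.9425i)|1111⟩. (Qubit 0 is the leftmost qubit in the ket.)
-0.1526|0111⟩ + (0.2974 - 0.9425i)|1101⟩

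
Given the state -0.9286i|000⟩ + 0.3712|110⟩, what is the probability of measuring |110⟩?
0.1378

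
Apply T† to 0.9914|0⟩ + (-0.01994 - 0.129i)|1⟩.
0.9914|0⟩ + (-0.1053 - 0.07712i)|1⟩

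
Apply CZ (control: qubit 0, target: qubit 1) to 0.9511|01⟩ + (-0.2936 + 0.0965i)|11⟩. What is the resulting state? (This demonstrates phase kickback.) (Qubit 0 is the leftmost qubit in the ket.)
0.9511|01⟩ + (0.2936 - 0.0965i)|11⟩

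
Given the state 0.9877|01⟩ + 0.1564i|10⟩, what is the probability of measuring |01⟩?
0.9756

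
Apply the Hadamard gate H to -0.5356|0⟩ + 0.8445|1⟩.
0.2184|0⟩ - 0.9759|1⟩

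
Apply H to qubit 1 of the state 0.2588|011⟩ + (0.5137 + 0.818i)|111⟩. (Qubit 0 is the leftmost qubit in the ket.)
0.183|001⟩ - 0.183|011⟩ + (0.3632 + 0.5784i)|101⟩ + (-0.3632 - 0.5784i)|111⟩

H on qubit 1 mixes each pair of kets that differ only in qubit 1: amplitudes (a, b) of (|…0…⟩, |…1…⟩) become ((a + b)/√2, (a − b)/√2). Kets absent from the input have amplitude 0.
(|001⟩, |011⟩): (a, b) = (0, 0.2588) → (0.183, -0.183)
(|101⟩, |111⟩): (a, b) = (0, (0.5137 + 0.818i)) → ((0.3632 + 0.5784i), (-0.3632 - 0.5784i))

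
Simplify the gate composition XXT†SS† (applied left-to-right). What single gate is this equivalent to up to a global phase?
T†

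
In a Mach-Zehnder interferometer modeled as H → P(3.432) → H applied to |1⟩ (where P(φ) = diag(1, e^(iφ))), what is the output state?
(0.9791 + 0.1432i)|0⟩ + (0.02094 - 0.1432i)|1⟩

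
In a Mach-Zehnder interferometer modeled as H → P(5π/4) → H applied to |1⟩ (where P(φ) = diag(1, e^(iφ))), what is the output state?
(0.8536 + (1/√8)i)|0⟩ + (0.1464 - (1/√8)i)|1⟩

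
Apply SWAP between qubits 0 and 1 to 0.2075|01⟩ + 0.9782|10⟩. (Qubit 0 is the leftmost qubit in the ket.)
0.9782|01⟩ + 0.2075|10⟩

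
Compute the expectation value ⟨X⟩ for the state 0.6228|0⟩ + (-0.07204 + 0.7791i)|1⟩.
-0.08973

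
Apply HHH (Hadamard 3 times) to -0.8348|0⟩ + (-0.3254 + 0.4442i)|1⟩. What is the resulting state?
(-0.8204 + 0.3141i)|0⟩ + (-0.3602 - 0.3141i)|1⟩

H² = I, so H^3 = H: a single Hadamard. With (a, b) = (-0.8348, (-0.3254 + 0.4442i)), H gives ((a + b)/√2, (a − b)/√2) = ((-0.8204 + 0.3141i), (-0.3602 - 0.3141i)).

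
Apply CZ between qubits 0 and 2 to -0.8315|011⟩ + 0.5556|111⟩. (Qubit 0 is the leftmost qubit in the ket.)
-0.8315|011⟩ - 0.5556|111⟩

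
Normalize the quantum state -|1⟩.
-|1⟩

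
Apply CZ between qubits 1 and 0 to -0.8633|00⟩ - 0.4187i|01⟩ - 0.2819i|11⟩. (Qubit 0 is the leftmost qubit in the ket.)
-0.8633|00⟩ - 0.4187i|01⟩ + 0.2819i|11⟩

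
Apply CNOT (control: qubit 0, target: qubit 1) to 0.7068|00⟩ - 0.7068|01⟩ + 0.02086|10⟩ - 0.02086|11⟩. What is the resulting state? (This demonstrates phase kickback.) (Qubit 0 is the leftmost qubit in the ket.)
0.7068|00⟩ - 0.7068|01⟩ - 0.02086|10⟩ + 0.02086|11⟩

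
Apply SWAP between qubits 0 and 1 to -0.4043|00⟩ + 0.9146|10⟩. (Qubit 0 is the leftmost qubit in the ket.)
-0.4043|00⟩ + 0.9146|01⟩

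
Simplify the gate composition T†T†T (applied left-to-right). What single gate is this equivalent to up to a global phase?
T†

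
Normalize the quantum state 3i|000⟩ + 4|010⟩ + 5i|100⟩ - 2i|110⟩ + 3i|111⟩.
(1/√7)i|000⟩ + 0.504|010⟩ + 0.6299i|100⟩ - 0.252i|110⟩ + (1/√7)i|111⟩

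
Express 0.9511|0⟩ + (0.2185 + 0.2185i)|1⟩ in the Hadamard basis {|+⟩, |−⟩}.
(0.827 + 0.1545i)|+⟩ + (0.518 - 0.1545i)|−⟩

With |ψ⟩ = α|0⟩ + β|1⟩, the Hadamard-basis coefficients are ⟨+|ψ⟩ = (α + β)/√2 and ⟨−|ψ⟩ = (α − β)/√2.
Here α = 0.9511, β = (0.2185 + 0.2185i): (α + β)/√2 = (0.827 + 0.1545i), (α − β)/√2 = (0.518 - 0.1545i).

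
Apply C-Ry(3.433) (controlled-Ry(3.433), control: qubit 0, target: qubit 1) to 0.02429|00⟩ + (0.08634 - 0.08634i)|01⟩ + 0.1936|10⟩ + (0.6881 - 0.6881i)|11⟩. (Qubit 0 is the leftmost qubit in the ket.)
0.02429|00⟩ + (0.08634 - 0.08634i)|01⟩ + (-0.7089 + 0.6808i)|10⟩ + (0.09164 + 0.0999i)|11⟩

C-Ry(3.433) leaves the control-|0⟩ kets |00⟩, |01⟩ unchanged and applies Ry(3.433) to qubit 1 on the control-|1⟩ pair (|10⟩, |11⟩).
Ry(3.433) = [[cos(θ/2), −sin(θ/2)], [sin(θ/2), cos(θ/2)]]; θ = 3.433, cos(θ/2) ≈ -0.145189, sin(θ/2) ≈ 0.989404.
With a = amp(|10⟩) = 0.1936 and b = amp(|11⟩) = (0.6881 - 0.6881i):
new amp(|10⟩) = (-0.145189)·a + (-0.989404)·b = (-0.7089 + 0.6808i)
new amp(|11⟩) = (0.989404)·a + (-0.145189)·b = (0.09164 + 0.0999i)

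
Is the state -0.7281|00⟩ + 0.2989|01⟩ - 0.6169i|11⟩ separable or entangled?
Entangled

Writing the state as a|00⟩ + b|01⟩ + c|10⟩ + d|11⟩, it is a product state iff ad − bc = 0.
Here (a, b, c, d) = (-0.7281, 0.2989, 0, -0.6169i): ad − bc = (-0.7281)(-0.6169i) − (0.2989)(0) = 0.4492i ≠ 0, so the state is entangled.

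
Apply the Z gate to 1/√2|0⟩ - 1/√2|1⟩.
1/√2|0⟩ + 1/√2|1⟩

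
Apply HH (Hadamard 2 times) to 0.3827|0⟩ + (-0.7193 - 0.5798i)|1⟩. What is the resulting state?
0.3827|0⟩ + (-0.7193 - 0.5798i)|1⟩

H² = I, so an even number of Hadamards cancels: H^2 = I and the state is unchanged.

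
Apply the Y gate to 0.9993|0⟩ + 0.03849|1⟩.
-0.03849i|0⟩ + 0.9993i|1⟩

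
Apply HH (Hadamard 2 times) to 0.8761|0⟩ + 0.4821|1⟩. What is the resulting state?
0.8761|0⟩ + 0.4821|1⟩

H² = I, so an even number of Hadamards cancels: H^2 = I and the state is unchanged.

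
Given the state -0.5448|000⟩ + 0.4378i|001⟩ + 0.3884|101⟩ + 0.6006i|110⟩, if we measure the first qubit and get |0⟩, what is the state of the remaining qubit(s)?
-0.7795|00⟩ + 0.6264i|01⟩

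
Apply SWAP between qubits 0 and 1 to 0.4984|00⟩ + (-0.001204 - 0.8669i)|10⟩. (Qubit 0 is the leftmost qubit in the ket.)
0.4984|00⟩ + (-0.001204 - 0.8669i)|01⟩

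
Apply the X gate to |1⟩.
|0⟩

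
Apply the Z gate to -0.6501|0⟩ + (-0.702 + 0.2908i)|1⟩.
-0.6501|0⟩ + (0.702 - 0.2908i)|1⟩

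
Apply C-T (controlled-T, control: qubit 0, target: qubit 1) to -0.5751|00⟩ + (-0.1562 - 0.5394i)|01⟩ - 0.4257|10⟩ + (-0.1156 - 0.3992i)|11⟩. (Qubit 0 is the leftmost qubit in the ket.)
-0.5751|00⟩ + (-0.1562 - 0.5394i)|01⟩ - 0.4257|10⟩ + (0.2005 - 0.364i)|11⟩

C-T leaves the control-|0⟩ kets |00⟩, |01⟩ unchanged and applies T to qubit 1 on the control-|1⟩ pair (|10⟩, |11⟩).
T = [[1, 0], [0, (1/√2 + (1/√2)i)]].
With a = amp(|10⟩) = -0.4257 and b = amp(|11⟩) = (-0.1156 - 0.3992i):
new amp(|10⟩) = (1)·a = -0.4257
new amp(|11⟩) = (1/√2 + (1/√2)i)·b = (0.2005 - 0.364i)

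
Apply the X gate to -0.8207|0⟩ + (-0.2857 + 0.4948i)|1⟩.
(-0.2857 + 0.4948i)|0⟩ - 0.8207|1⟩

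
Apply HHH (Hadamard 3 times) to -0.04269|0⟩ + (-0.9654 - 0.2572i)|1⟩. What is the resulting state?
(-0.7128 - 0.1819i)|0⟩ + (0.6525 + 0.1819i)|1⟩

H² = I, so H^3 = H: a single Hadamard. With (a, b) = (-0.04269, (-0.9654 - 0.2572i)), H gives ((a + b)/√2, (a − b)/√2) = ((-0.7128 - 0.1819i), (0.6525 + 0.1819i)).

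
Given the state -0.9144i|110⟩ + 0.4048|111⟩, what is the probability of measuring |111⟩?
0.1639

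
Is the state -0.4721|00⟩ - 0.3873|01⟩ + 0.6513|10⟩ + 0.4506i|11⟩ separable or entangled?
Entangled

Writing the state as a|00⟩ + b|01⟩ + c|10⟩ + d|11⟩, it is a product state iff ad − bc = 0.
Here (a, b, c, d) = (-0.4721, -0.3873, 0.6513, 0.4506i): ad − bc = (-0.4721)(0.4506i) − (-0.3873)(0.6513) = (0.2522 - 0.2127i) ≠ 0, so the state is entangled.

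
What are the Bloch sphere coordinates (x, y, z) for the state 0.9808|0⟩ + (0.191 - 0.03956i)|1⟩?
(0.3747, -0.0776, 0.9239)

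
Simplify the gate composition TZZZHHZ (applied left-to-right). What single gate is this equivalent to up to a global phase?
T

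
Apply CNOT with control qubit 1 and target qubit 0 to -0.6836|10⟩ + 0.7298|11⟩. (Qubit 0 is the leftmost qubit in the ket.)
0.7298|01⟩ - 0.6836|10⟩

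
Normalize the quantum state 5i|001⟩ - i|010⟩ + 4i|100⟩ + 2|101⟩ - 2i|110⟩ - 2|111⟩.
0.6804i|001⟩ - 0.1361i|010⟩ + 0.5443i|100⟩ + 0.2722|101⟩ - 0.2722i|110⟩ - 0.2722|111⟩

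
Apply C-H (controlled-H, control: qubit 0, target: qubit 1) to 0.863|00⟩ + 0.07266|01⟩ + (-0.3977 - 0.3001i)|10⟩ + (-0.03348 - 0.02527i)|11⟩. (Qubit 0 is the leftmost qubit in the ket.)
0.863|00⟩ + 0.07266|01⟩ + (-0.3049 - 0.2301i)|10⟩ + (-0.2575 - 0.1943i)|11⟩

C-H leaves the control-|0⟩ kets |00⟩, |01⟩ unchanged and applies H to qubit 1 on the control-|1⟩ pair (|10⟩, |11⟩).
H = [[1/√2, 1/√2], [1/√2, -1/√2]].
With a = amp(|10⟩) = (-0.3977 - 0.3001i) and b = amp(|11⟩) = (-0.03348 - 0.02527i):
new amp(|10⟩) = (1/√2)·a + (1/√2)·b = (-0.3049 - 0.2301i)
new amp(|11⟩) = (1/√2)·a + (-1/√2)·b = (-0.2575 - 0.1943i)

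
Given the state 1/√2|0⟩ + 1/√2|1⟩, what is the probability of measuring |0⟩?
1/2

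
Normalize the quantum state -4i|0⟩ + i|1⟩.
-0.9701i|0⟩ + 0.2425i|1⟩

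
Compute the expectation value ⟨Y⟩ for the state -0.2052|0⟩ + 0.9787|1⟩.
0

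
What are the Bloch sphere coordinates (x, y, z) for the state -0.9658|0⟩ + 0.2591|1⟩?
(-0.5005, 0, 0.8656)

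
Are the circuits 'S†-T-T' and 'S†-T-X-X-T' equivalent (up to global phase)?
Yes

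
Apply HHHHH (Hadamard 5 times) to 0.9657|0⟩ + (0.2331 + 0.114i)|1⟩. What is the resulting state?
(0.8477 + 0.08061i)|0⟩ + (0.518 - 0.08061i)|1⟩

H² = I, so H^5 = H: a single Hadamard. With (a, b) = (0.9657, (0.2331 + 0.114i)), H gives ((a + b)/√2, (a − b)/√2) = ((0.8477 + 0.08061i), (0.518 - 0.08061i)).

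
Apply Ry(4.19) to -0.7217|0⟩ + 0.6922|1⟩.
-0.238|0⟩ - 0.9713|1⟩

Ry(4.19) = [[cos(θ/2), −sin(θ/2)], [sin(θ/2), cos(θ/2)]]; θ = 4.19, cos(θ/2) ≈ -0.500524, sin(θ/2) ≈ 0.865723.
With a = amp(|0⟩) = -0.7217 and b = amp(|1⟩) = 0.6922:
new amp(|0⟩) = (-0.500524)·a + (-0.865723)·b = -0.238
new amp(|1⟩) = (0.865723)·a + (-0.500524)·b = -0.9713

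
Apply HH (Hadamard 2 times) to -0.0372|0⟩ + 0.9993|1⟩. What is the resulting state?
-0.0372|0⟩ + 0.9993|1⟩

H² = I, so an even number of Hadamards cancels: H^2 = I and the state is unchanged.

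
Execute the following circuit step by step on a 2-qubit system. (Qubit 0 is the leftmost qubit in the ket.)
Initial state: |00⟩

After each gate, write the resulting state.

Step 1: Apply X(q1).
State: |01⟩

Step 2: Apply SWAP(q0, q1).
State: |10⟩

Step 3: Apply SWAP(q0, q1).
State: |01⟩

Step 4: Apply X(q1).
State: |00⟩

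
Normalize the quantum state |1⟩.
|1⟩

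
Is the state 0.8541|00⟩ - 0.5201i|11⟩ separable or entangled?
Entangled

Writing the state as a|00⟩ + b|01⟩ + c|10⟩ + d|11⟩, it is a product state iff ad − bc = 0.
Here (a, b, c, d) = (0.8541, 0, 0, -0.5201i): ad − bc = (0.8541)(-0.5201i) − (0)(0) = -0.4442i ≠ 0, so the state is entangled.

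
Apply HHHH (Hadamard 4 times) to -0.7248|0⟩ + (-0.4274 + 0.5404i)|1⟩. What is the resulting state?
-0.7248|0⟩ + (-0.4274 + 0.5404i)|1⟩

H² = I, so an even number of Hadamards cancels: H^4 = I and the state is unchanged.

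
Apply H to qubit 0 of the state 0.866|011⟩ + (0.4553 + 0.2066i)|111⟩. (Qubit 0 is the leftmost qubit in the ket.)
(0.9343 + 0.1461i)|011⟩ + (0.2904 - 0.1461i)|111⟩

H on qubit 0 mixes each pair of kets that differ only in qubit 0: amplitudes (a, b) of (|…0…⟩, |…1…⟩) become ((a + b)/√2, (a − b)/√2). Kets absent from the input have amplitude 0.
(|011⟩, |111⟩): (a, b) = (0.866, (0.4553 + 0.2066i)) → ((0.9343 + 0.1461i), (0.2904 - 0.1461i))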